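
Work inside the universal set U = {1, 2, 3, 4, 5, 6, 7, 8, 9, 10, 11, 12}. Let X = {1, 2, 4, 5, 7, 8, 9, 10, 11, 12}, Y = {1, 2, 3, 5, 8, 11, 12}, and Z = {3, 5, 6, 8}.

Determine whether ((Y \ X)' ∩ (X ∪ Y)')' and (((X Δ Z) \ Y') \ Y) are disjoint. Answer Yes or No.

Y \ X = {3}
(Y \ X)' = {1, 2, 4, 5, 6, 7, 8, 9, 10, 11, 12}
X ∪ Y = {1, 2, 3, 4, 5, 7, 8, 9, 10, 11, 12}
(X ∪ Y)' = {6}
(Y \ X)' ∩ (X ∪ Y)' = {6}
((Y \ X)' ∩ (X ∪ Y)')' = {1, 2, 3, 4, 5, 7, 8, 9, 10, 11, 12}
X Δ Z = {1, 2, 3, 4, 6, 7, 9, 10, 11, 12}
Y' = {4, 6, 7, 9, 10}
(X Δ Z) \ Y' = {1, 2, 3, 11, 12}
((X Δ Z) \ Y') \ Y = {}
{1, 2, 3, 4, 5, 7, 8, 9, 10, 11, 12} and {} share no elements.

Yes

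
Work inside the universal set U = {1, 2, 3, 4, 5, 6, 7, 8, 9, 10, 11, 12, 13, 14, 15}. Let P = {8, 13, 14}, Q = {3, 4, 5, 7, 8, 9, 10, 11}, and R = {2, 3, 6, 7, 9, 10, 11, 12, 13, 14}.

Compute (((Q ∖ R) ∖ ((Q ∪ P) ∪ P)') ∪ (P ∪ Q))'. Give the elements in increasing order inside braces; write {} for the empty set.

{1, 2, 6, 12, 15}

Q ∖ R = {4, 5, 8}
Q ∪ P = {3, 4, 5, 7, 8, 9, 10, 11, 13, 14}
(Q ∪ P) ∪ P = {3, 4, 5, 7, 8, 9, 10, 11, 13, 14}
((Q ∪ P) ∪ P)' = {1, 2, 6, 12, 15}
(Q ∖ R) ∖ ((Q ∪ P) ∪ P)' = {4, 5, 8}
P ∪ Q = {3, 4, 5, 7, 8, 9, 10, 11, 13, 14}
((Q ∖ R) ∖ ((Q ∪ P) ∪ P)') ∪ (P ∪ Q) = {3, 4, 5, 7, 8, 9, 10, 11, 13, 14}
(((Q ∖ R) ∖ ((Q ∪ P) ∪ P)') ∪ (P ∪ Q))' = {1, 2, 6, 12, 15}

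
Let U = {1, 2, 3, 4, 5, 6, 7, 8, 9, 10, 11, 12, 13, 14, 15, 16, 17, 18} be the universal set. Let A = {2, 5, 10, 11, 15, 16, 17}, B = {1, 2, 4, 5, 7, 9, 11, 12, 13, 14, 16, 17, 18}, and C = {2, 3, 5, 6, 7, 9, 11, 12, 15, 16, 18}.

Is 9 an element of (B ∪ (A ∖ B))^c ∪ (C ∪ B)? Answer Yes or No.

9 ∉ A and 9 ∈ B, so 9 ∉ A ∖ B
9 ∈ B and 9 ∉ (A ∖ B), so 9 ∈ B ∪ (A ∖ B)
9 ∉ (B ∪ (A ∖ B))^c since 9 ∈ (B ∪ (A ∖ B))
9 ∈ C and 9 ∈ B, so 9 ∈ C ∪ B
9 ∉ (B ∪ (A ∖ B))^c and 9 ∈ (C ∪ B), so 9 ∈ (B ∪ (A ∖ B))^c ∪ (C ∪ B)

Yes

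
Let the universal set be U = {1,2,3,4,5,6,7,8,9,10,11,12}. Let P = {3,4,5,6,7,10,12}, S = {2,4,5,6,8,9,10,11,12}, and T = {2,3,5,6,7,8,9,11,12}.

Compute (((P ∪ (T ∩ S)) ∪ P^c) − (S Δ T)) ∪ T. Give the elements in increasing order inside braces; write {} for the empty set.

T ∩ S = {2,5,6,8,9,11,12}
P ∪ (T ∩ S) = {2,3,4,5,6,7,8,9,10,11,12}
P^c = {1,2,8,9,11}
(P ∪ (T ∩ S)) ∪ P^c = {1,2,3,4,5,6,7,8,9,10,11,12}
S Δ T = {3,4,7,10}
((P ∪ (T ∩ S)) ∪ P^c) − (S Δ T) = {1,2,5,6,8,9,11,12}
(((P ∪ (T ∩ S)) ∪ P^c) − (S Δ T)) ∪ T = {1,2,3,5,6,7,8,9,11,12}

{1,2,3,5,6,7,8,9,11,12}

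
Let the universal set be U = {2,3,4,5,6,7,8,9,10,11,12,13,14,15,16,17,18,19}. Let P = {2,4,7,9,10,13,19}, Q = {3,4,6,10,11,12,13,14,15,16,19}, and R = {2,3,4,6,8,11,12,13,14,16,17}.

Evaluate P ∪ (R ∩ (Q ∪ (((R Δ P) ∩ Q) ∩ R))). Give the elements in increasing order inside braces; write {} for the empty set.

R Δ P = {3,6,7,8,9,10,11,12,14,16,17,19}
(R Δ P) ∩ Q = {3,6,10,11,12,14,16,19}
((R Δ P) ∩ Q) ∩ R = {3,6,11,12,14,16}
Q ∪ (((R Δ P) ∩ Q) ∩ R) = {3,4,6,10,11,12,13,14,15,16,19}
R ∩ (Q ∪ (((R Δ P) ∩ Q) ∩ R)) = {3,4,6,11,12,13,14,16}
P ∪ (R ∩ (Q ∪ (((R Δ P) ∩ Q) ∩ R))) = {2,3,4,6,7,9,10,11,12,13,14,16,19}

{2,3,4,6,7,9,10,11,12,13,14,16,19}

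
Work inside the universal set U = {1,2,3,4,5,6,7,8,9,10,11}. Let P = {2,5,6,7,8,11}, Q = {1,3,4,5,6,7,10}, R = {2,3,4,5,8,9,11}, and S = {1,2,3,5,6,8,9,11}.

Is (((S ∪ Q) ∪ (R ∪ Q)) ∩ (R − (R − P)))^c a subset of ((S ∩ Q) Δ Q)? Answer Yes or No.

No

S ∪ Q = {1,2,3,4,5,6,7,8,9,10,11}
R ∪ Q = {1,2,3,4,5,6,7,8,9,10,11}
(S ∪ Q) ∪ (R ∪ Q) = {1,2,3,4,5,6,7,8,9,10,11}
R − P = {3,4,9}
R − (R − P) = {2,5,8,11}
((S ∪ Q) ∪ (R ∪ Q)) ∩ (R − (R − P)) = {2,5,8,11}
(((S ∪ Q) ∪ (R ∪ Q)) ∩ (R − (R − P)))^c = {1,3,4,6,7,9,10}
S ∩ Q = {1,3,5,6}
(S ∩ Q) Δ Q = {4,7,10}
1 ∈ (((S ∪ Q) ∪ (R ∪ Q)) ∩ (R − (R − P)))^c but 1 ∉ (S ∩ Q) Δ Q, so the inclusion fails.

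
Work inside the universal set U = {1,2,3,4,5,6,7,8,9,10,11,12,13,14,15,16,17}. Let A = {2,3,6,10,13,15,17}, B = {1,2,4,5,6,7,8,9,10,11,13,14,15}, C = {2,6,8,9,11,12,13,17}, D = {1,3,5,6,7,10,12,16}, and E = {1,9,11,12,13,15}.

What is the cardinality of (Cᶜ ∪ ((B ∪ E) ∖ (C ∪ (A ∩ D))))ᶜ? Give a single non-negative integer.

8

Cᶜ = {1,3,4,5,7,10,14,15,16}
B ∪ E = {1,2,4,5,6,7,8,9,10,11,12,13,14,15}
A ∩ D = {3,6,10}
C ∪ (A ∩ D) = {2,3,6,8,9,10,11,12,13,17}
(B ∪ E) ∖ (C ∪ (A ∩ D)) = {1,4,5,7,14,15}
Cᶜ ∪ ((B ∪ E) ∖ (C ∪ (A ∩ D))) = {1,3,4,5,7,10,14,15,16}
(Cᶜ ∪ ((B ∪ E) ∖ (C ∪ (A ∩ D))))ᶜ = {2,6,8,9,11,12,13,17}
|(Cᶜ ∪ ((B ∪ E) ∖ (C ∪ (A ∩ D))))ᶜ| = 8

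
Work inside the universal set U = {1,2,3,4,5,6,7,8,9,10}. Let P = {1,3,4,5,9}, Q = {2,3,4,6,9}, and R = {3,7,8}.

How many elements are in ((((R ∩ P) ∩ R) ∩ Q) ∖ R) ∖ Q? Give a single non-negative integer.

R ∩ P = {3}
(R ∩ P) ∩ R = {3}
((R ∩ P) ∩ R) ∩ Q = {3}
(((R ∩ P) ∩ R) ∩ Q) ∖ R = {}
((((R ∩ P) ∩ R) ∩ Q) ∖ R) ∖ Q = {}
|((((R ∩ P) ∩ R) ∩ Q) ∖ R) ∖ Q| = 0

0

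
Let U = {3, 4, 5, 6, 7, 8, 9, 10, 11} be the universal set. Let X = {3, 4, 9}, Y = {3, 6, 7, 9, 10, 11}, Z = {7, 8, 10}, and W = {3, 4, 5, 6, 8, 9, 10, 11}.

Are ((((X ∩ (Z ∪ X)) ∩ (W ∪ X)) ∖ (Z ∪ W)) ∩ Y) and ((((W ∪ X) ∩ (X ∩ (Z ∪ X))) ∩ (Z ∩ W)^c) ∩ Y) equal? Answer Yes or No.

Z ∪ X = {3, 4, 7, 8, 9, 10}
X ∩ (Z ∪ X) = {3, 4, 9}
W ∪ X = {3, 4, 5, 6, 8, 9, 10, 11}
(X ∩ (Z ∪ X)) ∩ (W ∪ X) = {3, 4, 9}
Z ∪ W = {3, 4, 5, 6, 7, 8, 9, 10, 11}
((X ∩ (Z ∪ X)) ∩ (W ∪ X)) ∖ (Z ∪ W) = {}
(((X ∩ (Z ∪ X)) ∩ (W ∪ X)) ∖ (Z ∪ W)) ∩ Y = {}
(W ∪ X) ∩ (X ∩ (Z ∪ X)) = {3, 4, 9}
Z ∩ W = {8, 10}
(Z ∩ W)^c = {3, 4, 5, 6, 7, 9, 11}
((W ∪ X) ∩ (X ∩ (Z ∪ X))) ∩ (Z ∩ W)^c = {3, 4, 9}
(((W ∪ X) ∩ (X ∩ (Z ∪ X))) ∩ (Z ∩ W)^c) ∩ Y = {3, 9}
3 ∈ (((W ∪ X) ∩ (X ∩ (Z ∪ X))) ∩ (Z ∩ W)^c) ∩ Y but 3 ∉ (((X ∩ (Z ∪ X)) ∩ (W ∪ X)) ∖ (Z ∪ W)) ∩ Y, so they differ.

No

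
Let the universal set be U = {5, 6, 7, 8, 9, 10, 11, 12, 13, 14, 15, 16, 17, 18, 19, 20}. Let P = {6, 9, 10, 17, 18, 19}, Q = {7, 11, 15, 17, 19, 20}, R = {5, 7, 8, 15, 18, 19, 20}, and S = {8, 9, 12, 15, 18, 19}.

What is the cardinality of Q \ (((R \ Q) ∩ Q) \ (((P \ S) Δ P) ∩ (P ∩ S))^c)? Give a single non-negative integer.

6

R \ Q = {5, 8, 18}
(R \ Q) ∩ Q = {}
P \ S = {6, 10, 17}
(P \ S) Δ P = {9, 18, 19}
P ∩ S = {9, 18, 19}
((P \ S) Δ P) ∩ (P ∩ S) = {9, 18, 19}
(((P \ S) Δ P) ∩ (P ∩ S))^c = {5, 6, 7, 8, 10, 11, 12, 13, 14, 15, 16, 17, 20}
((R \ Q) ∩ Q) \ (((P \ S) Δ P) ∩ (P ∩ S))^c = {}
Q \ (((R \ Q) ∩ Q) \ (((P \ S) Δ P) ∩ (P ∩ S))^c) = {7, 11, 15, 17, 19, 20}
|Q \ (((R \ Q) ∩ Q) \ (((P \ S) Δ P) ∩ (P ∩ S))^c)| = 6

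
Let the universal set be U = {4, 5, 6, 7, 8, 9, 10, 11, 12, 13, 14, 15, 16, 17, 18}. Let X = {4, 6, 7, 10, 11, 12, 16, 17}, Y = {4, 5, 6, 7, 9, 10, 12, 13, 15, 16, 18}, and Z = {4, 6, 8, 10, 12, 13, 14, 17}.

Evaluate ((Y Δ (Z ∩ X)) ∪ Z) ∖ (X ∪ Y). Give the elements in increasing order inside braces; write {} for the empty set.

Z ∩ X = {4, 6, 10, 12, 17}
Y Δ (Z ∩ X) = {5, 7, 9, 13, 15, 16, 17, 18}
(Y Δ (Z ∩ X)) ∪ Z = {4, 5, 6, 7, 8, 9, 10, 12, 13, 14, 15, 16, 17, 18}
X ∪ Y = {4, 5, 6, 7, 9, 10, 11, 12, 13, 15, 16, 17, 18}
((Y Δ (Z ∩ X)) ∪ Z) ∖ (X ∪ Y) = {8, 14}

{8, 14}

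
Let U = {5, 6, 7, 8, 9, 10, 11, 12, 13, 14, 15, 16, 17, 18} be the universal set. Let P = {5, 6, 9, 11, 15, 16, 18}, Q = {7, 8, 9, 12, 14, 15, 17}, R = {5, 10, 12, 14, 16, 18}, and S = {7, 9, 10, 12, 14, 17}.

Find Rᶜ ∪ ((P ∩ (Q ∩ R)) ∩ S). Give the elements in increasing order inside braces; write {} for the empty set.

{6, 7, 8, 9, 11, 13, 15, 17}

Rᶜ = {6, 7, 8, 9, 11, 13, 15, 17}
Q ∩ R = {12, 14}
P ∩ (Q ∩ R) = {}
(P ∩ (Q ∩ R)) ∩ S = {}
Rᶜ ∪ ((P ∩ (Q ∩ R)) ∩ S) = {6, 7, 8, 9, 11, 13, 15, 17}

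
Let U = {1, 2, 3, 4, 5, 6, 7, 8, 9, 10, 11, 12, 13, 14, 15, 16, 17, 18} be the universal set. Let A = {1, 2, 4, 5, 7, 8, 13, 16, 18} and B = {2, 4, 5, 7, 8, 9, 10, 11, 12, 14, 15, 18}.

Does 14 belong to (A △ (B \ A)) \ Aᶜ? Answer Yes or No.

14 ∈ B and 14 ∉ A, so 14 ∈ B \ A
14 ∉ A and 14 ∈ (B \ A), so 14 ∈ A △ (B \ A)
14 ∉ A, so 14 ∈ Aᶜ
14 ∈ (A △ (B \ A)) and 14 ∈ Aᶜ, so 14 ∉ (A △ (B \ A)) \ Aᶜ

No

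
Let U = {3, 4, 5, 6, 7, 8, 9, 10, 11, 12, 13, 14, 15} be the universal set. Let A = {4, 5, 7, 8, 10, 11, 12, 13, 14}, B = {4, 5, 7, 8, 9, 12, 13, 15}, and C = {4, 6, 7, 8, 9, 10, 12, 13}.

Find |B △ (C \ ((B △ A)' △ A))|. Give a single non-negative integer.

2

B △ A = {9, 10, 11, 14, 15}
(B △ A)' = {3, 4, 5, 6, 7, 8, 12, 13}
(B △ A)' △ A = {3, 6, 10, 11, 14}
C \ ((B △ A)' △ A) = {4, 7, 8, 9, 12, 13}
B △ (C \ ((B △ A)' △ A)) = {5, 15}
|B △ (C \ ((B △ A)' △ A))| = 2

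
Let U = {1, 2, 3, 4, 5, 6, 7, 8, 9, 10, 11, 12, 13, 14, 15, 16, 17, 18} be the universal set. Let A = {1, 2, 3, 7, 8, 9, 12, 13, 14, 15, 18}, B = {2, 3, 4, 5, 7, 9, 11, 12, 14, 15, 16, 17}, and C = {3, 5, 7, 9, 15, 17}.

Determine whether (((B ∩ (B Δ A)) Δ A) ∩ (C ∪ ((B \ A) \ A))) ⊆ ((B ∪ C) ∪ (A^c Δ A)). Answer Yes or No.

Yes

B Δ A = {1, 4, 5, 8, 11, 13, 16, 17, 18}
B ∩ (B Δ A) = {4, 5, 11, 16, 17}
(B ∩ (B Δ A)) Δ A = {1, 2, 3, 4, 5, 7, 8, 9, 11, 12, 13, 14, 15, 16, 17, 18}
B \ A = {4, 5, 11, 16, 17}
(B \ A) \ A = {4, 5, 11, 16, 17}
C ∪ ((B \ A) \ A) = {3, 4, 5, 7, 9, 11, 15, 16, 17}
((B ∩ (B Δ A)) Δ A) ∩ (C ∪ ((B \ A) \ A)) = {3, 4, 5, 7, 9, 11, 15, 16, 17}
B ∪ C = {2, 3, 4, 5, 7, 9, 11, 12, 14, 15, 16, 17}
A^c = {4, 5, 6, 10, 11, 16, 17}
A^c Δ A = {1, 2, 3, 4, 5, 6, 7, 8, 9, 10, 11, 12, 13, 14, 15, 16, 17, 18}
(B ∪ C) ∪ (A^c Δ A) = {1, 2, 3, 4, 5, 6, 7, 8, 9, 10, 11, 12, 13, 14, 15, 16, 17, 18}
Every element of {3, 4, 5, 7, 9, 11, 15, 16, 17} is in {1, 2, 3, 4, 5, 6, 7, 8, 9, 10, 11, 12, 13, 14, 15, 16, 17, 18}, so ((B ∩ (B Δ A)) Δ A) ∩ (C ∪ ((B \ A) \ A)) ⊆ (B ∪ C) ∪ (A^c Δ A).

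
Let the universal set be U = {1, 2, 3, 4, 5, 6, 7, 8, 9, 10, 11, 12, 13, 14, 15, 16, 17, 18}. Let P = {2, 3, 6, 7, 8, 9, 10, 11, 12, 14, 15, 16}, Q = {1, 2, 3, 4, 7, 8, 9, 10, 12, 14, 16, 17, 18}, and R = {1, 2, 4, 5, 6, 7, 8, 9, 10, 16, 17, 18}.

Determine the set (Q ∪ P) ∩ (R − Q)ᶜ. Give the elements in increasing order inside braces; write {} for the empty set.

Q ∪ P = {1, 2, 3, 4, 6, 7, 8, 9, 10, 11, 12, 14, 15, 16, 17, 18}
R − Q = {5, 6}
(R − Q)ᶜ = {1, 2, 3, 4, 7, 8, 9, 10, 11, 12, 13, 14, 15, 16, 17, 18}
(Q ∪ P) ∩ (R − Q)ᶜ = {1, 2, 3, 4, 7, 8, 9, 10, 11, 12, 14, 15, 16, 17, 18}

{1, 2, 3, 4, 7, 8, 9, 10, 11, 12, 14, 15, 16, 17, 18}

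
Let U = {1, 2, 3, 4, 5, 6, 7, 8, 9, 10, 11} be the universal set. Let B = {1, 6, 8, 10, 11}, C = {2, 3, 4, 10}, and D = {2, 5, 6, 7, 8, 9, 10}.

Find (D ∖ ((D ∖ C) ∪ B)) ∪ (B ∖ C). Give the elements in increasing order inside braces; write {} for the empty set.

{1, 2, 6, 8, 11}

D ∖ C = {5, 6, 7, 8, 9}
(D ∖ C) ∪ B = {1, 5, 6, 7, 8, 9, 10, 11}
D ∖ ((D ∖ C) ∪ B) = {2}
B ∖ C = {1, 6, 8, 11}
(D ∖ ((D ∖ C) ∪ B)) ∪ (B ∖ C) = {1, 2, 6, 8, 11}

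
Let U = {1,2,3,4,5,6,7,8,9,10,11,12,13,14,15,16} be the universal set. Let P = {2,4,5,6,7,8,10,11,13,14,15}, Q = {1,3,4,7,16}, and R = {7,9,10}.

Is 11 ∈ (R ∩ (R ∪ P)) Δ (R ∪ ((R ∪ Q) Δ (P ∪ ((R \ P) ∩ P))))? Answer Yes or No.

Yes

11 ∉ R and 11 ∈ P, so 11 ∈ R ∪ P
11 ∉ R and 11 ∈ (R ∪ P), so 11 ∉ R ∩ (R ∪ P)
11 ∉ R and 11 ∉ Q, so 11 ∉ R ∪ Q
11 ∉ R and 11 ∈ P, so 11 ∉ R \ P
11 ∉ (R \ P) and 11 ∈ P, so 11 ∉ (R \ P) ∩ P
11 ∈ P and 11 ∉ ((R \ P) ∩ P), so 11 ∈ P ∪ ((R \ P) ∩ P)
11 ∉ (R ∪ Q) and 11 ∈ (P ∪ ((R \ P) ∩ P)), so 11 ∈ (R ∪ Q) Δ (P ∪ ((R \ P) ∩ P))
11 ∉ R and 11 ∈ ((R ∪ Q) Δ (P ∪ ((R \ P) ∩ P))), so 11 ∈ R ∪ ((R ∪ Q) Δ (P ∪ ((R \ P) ∩ P)))
11 ∉ (R ∩ (R ∪ P)) and 11 ∈ (R ∪ ((R ∪ Q) Δ (P ∪ ((R \ P) ∩ P)))), so 11 ∈ (R ∩ (R ∪ P)) Δ (R ∪ ((R ∪ Q) Δ (P ∪ ((R \ P) ∩ P))))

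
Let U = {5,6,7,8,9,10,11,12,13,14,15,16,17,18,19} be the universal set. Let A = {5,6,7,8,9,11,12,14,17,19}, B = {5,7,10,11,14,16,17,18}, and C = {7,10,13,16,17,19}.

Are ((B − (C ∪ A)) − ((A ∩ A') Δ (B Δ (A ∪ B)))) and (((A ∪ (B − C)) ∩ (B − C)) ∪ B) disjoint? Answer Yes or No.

C ∪ A = {5,6,7,8,9,10,11,12,13,14,16,17,19}
B − (C ∪ A) = {18}
A' = {10,13,15,16,18}
A ∩ A' = {}
A ∪ B = {5,6,7,8,9,10,11,12,14,16,17,18,19}
B Δ (A ∪ B) = {6,8,9,12,19}
(A ∩ A') Δ (B Δ (A ∪ B)) = {6,8,9,12,19}
(B − (C ∪ A)) − ((A ∩ A') Δ (B Δ (A ∪ B))) = {18}
B − C = {5,11,14,18}
A ∪ (B − C) = {5,6,7,8,9,11,12,14,17,18,19}
(A ∪ (B − C)) ∩ (B − C) = {5,11,14,18}
((A ∪ (B − C)) ∩ (B − C)) ∪ B = {5,7,10,11,14,16,17,18}
18 lies in both, so they are not disjoint.

No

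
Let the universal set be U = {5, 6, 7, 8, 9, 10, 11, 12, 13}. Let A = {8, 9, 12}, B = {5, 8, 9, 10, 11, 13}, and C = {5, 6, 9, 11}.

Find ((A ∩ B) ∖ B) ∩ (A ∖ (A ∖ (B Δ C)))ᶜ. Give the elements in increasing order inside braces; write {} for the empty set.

{}

A ∩ B = {8, 9}
(A ∩ B) ∖ B = {}
B Δ C = {6, 8, 10, 13}
A ∖ (B Δ C) = {9, 12}
A ∖ (A ∖ (B Δ C)) = {8}
(A ∖ (A ∖ (B Δ C)))ᶜ = {5, 6, 7, 9, 10, 11, 12, 13}
((A ∩ B) ∖ B) ∩ (A ∖ (A ∖ (B Δ C)))ᶜ = {}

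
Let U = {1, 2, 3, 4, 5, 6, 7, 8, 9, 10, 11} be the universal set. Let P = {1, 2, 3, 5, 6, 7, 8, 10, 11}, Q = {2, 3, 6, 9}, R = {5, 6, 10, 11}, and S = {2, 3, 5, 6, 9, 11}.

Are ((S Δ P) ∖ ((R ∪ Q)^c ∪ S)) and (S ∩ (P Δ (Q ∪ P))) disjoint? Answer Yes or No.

Yes

S Δ P = {1, 7, 8, 9, 10}
R ∪ Q = {2, 3, 5, 6, 9, 10, 11}
(R ∪ Q)^c = {1, 4, 7, 8}
(R ∪ Q)^c ∪ S = {1, 2, 3, 4, 5, 6, 7, 8, 9, 11}
(S Δ P) ∖ ((R ∪ Q)^c ∪ S) = {10}
Q ∪ P = {1, 2, 3, 5, 6, 7, 8, 9, 10, 11}
P Δ (Q ∪ P) = {9}
S ∩ (P Δ (Q ∪ P)) = {9}
{10} and {9} share no elements.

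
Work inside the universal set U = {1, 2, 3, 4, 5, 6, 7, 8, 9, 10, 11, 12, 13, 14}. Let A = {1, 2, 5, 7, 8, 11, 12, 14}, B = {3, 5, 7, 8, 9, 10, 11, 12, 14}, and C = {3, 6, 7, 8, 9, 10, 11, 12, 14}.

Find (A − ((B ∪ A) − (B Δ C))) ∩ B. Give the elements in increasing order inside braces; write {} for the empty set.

{5}

B ∪ A = {1, 2, 3, 5, 7, 8, 9, 10, 11, 12, 14}
B Δ C = {5, 6}
(B ∪ A) − (B Δ C) = {1, 2, 3, 7, 8, 9, 10, 11, 12, 14}
A − ((B ∪ A) − (B Δ C)) = {5}
(A − ((B ∪ A) − (B Δ C))) ∩ B = {5}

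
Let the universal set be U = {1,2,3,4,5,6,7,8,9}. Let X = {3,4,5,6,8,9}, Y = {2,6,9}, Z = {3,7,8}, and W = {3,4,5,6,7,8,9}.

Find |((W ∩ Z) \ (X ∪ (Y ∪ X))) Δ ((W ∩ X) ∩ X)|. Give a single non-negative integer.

7

W ∩ Z = {3,7,8}
Y ∪ X = {2,3,4,5,6,8,9}
X ∪ (Y ∪ X) = {2,3,4,5,6,8,9}
(W ∩ Z) \ (X ∪ (Y ∪ X)) = {7}
W ∩ X = {3,4,5,6,8,9}
(W ∩ X) ∩ X = {3,4,5,6,8,9}
((W ∩ Z) \ (X ∪ (Y ∪ X))) Δ ((W ∩ X) ∩ X) = {3,4,5,6,7,8,9}
|((W ∩ Z) \ (X ∪ (Y ∪ X))) Δ ((W ∩ X) ∩ X)| = 7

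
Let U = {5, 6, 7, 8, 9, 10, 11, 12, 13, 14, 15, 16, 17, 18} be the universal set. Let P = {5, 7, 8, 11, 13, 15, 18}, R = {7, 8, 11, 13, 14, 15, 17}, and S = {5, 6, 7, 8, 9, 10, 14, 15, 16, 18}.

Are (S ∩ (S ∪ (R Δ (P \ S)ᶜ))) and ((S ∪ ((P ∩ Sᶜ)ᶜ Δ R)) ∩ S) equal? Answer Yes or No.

P \ S = {11, 13}
(P \ S)ᶜ = {5, 6, 7, 8, 9, 10, 12, 14, 15, 16, 17, 18}
R Δ (P \ S)ᶜ = {5, 6, 9, 10, 11, 12, 13, 16, 18}
S ∪ (R Δ (P \ S)ᶜ) = {5, 6, 7, 8, 9, 10, 11, 12, 13, 14, 15, 16, 18}
S ∩ (S ∪ (R Δ (P \ S)ᶜ)) = {5, 6, 7, 8, 9, 10, 14, 15, 16, 18}
Sᶜ = {11, 12, 13, 17}
P ∩ Sᶜ = {11, 13}
(P ∩ Sᶜ)ᶜ = {5, 6, 7, 8, 9, 10, 12, 14, 15, 16, 17, 18}
(P ∩ Sᶜ)ᶜ Δ R = {5, 6, 9, 10, 11, 12, 13, 16, 18}
S ∪ ((P ∩ Sᶜ)ᶜ Δ R) = {5, 6, 7, 8, 9, 10, 11, 12, 13, 14, 15, 16, 18}
(S ∪ ((P ∩ Sᶜ)ᶜ Δ R)) ∩ S = {5, 6, 7, 8, 9, 10, 14, 15, 16, 18}
Both equal {5, 6, 7, 8, 9, 10, 14, 15, 16, 18}, so S ∩ (S ∪ (R Δ (P \ S)ᶜ)) = (S ∪ ((P ∩ Sᶜ)ᶜ Δ R)) ∩ S.

Yes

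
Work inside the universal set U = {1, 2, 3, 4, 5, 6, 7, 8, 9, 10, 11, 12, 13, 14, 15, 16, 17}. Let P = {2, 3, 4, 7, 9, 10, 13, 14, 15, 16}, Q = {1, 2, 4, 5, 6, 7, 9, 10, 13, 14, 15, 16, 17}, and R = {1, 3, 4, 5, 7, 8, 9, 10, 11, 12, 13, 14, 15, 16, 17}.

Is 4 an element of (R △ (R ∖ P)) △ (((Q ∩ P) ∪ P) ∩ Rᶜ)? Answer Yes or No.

Yes

4 ∈ R and 4 ∈ P, so 4 ∉ R ∖ P
4 ∈ R and 4 ∉ (R ∖ P), so 4 ∈ R △ (R ∖ P)
4 ∈ Q and 4 ∈ P, so 4 ∈ Q ∩ P
4 ∈ (Q ∩ P) and 4 ∈ P, so 4 ∈ (Q ∩ P) ∪ P
4 ∈ R, so 4 ∉ Rᶜ
4 ∈ ((Q ∩ P) ∪ P) and 4 ∉ Rᶜ, so 4 ∉ ((Q ∩ P) ∪ P) ∩ Rᶜ
4 ∈ (R △ (R ∖ P)) and 4 ∉ (((Q ∩ P) ∪ P) ∩ Rᶜ), so 4 ∈ (R △ (R ∖ P)) △ (((Q ∩ P) ∪ P) ∩ Rᶜ)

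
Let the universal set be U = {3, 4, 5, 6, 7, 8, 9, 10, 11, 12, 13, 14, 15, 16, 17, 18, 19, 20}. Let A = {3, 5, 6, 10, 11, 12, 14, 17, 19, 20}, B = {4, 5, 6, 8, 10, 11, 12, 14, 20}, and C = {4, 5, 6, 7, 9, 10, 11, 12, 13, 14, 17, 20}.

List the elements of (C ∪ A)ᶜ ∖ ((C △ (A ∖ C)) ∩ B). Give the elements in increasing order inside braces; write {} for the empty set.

C ∪ A = {3, 4, 5, 6, 7, 9, 10, 11, 12, 13, 14, 17, 19, 20}
(C ∪ A)ᶜ = {8, 15, 16, 18}
A ∖ C = {3, 19}
C △ (A ∖ C) = {3, 4, 5, 6, 7, 9, 10, 11, 12, 13, 14, 17, 19, 20}
(C △ (A ∖ C)) ∩ B = {4, 5, 6, 10, 11, 12, 14, 20}
(C ∪ A)ᶜ ∖ ((C △ (A ∖ C)) ∩ B) = {8, 15, 16, 18}

{8, 15, 16, 18}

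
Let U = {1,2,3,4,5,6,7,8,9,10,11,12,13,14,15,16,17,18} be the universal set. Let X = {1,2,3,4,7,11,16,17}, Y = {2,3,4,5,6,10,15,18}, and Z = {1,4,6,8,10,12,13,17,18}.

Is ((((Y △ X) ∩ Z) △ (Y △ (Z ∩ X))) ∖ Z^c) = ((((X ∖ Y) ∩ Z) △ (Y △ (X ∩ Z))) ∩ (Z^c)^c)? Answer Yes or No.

No

Y △ X = {1,5,6,7,10,11,15,16,17,18}
(Y △ X) ∩ Z = {1,6,10,17,18}
Z ∩ X = {1,4,17}
Y △ (Z ∩ X) = {1,2,3,5,6,10,15,17,18}
((Y △ X) ∩ Z) △ (Y △ (Z ∩ X)) = {2,3,5,15}
Z^c = {2,3,5,7,9,11,14,15,16}
(((Y △ X) ∩ Z) △ (Y △ (Z ∩ X))) ∖ Z^c = {}
X ∖ Y = {1,7,11,16,17}
(X ∖ Y) ∩ Z = {1,17}
X ∩ Z = {1,4,17}
Y △ (X ∩ Z) = {1,2,3,5,6,10,15,17,18}
((X ∖ Y) ∩ Z) △ (Y △ (X ∩ Z)) = {2,3,5,6,10,15,18}
(Z^c)^c = {1,4,6,8,10,12,13,17,18}
(((X ∖ Y) ∩ Z) △ (Y △ (X ∩ Z))) ∩ (Z^c)^c = {6,10,18}
6 ∈ (((X ∖ Y) ∩ Z) △ (Y △ (X ∩ Z))) ∩ (Z^c)^c but 6 ∉ (((Y △ X) ∩ Z) △ (Y △ (Z ∩ X))) ∖ Z^c, so they differ.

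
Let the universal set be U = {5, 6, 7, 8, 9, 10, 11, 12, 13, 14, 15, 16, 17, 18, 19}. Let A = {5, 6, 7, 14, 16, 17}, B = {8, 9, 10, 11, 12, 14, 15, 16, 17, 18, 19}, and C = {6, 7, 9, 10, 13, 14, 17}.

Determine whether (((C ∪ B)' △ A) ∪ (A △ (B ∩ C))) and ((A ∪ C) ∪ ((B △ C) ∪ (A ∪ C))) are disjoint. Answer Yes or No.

No

C ∪ B = {6, 7, 8, 9, 10, 11, 12, 13, 14, 15, 16, 17, 18, 19}
(C ∪ B)' = {5}
(C ∪ B)' △ A = {6, 7, 14, 16, 17}
B ∩ C = {9, 10, 14, 17}
A △ (B ∩ C) = {5, 6, 7, 9, 10, 16}
((C ∪ B)' △ A) ∪ (A △ (B ∩ C)) = {5, 6, 7, 9, 10, 14, 16, 17}
A ∪ C = {5, 6, 7, 9, 10, 13, 14, 16, 17}
B △ C = {6, 7, 8, 11, 12, 13, 15, 16, 18, 19}
(B △ C) ∪ (A ∪ C) = {5, 6, 7, 8, 9, 10, 11, 12, 13, 14, 15, 16, 17, 18, 19}
(A ∪ C) ∪ ((B △ C) ∪ (A ∪ C)) = {5, 6, 7, 8, 9, 10, 11, 12, 13, 14, 15, 16, 17, 18, 19}
5 lies in both, so they are not disjoint.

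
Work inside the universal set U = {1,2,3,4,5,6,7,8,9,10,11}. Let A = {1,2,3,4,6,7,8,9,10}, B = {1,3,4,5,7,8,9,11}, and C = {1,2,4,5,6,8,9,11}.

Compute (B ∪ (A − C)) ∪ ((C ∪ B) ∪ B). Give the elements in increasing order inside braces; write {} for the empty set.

A − C = {3,7,10}
B ∪ (A − C) = {1,3,4,5,7,8,9,10,11}
C ∪ B = {1,2,3,4,5,6,7,8,9,11}
(C ∪ B) ∪ B = {1,2,3,4,5,6,7,8,9,11}
(B ∪ (A − C)) ∪ ((C ∪ B) ∪ B) = {1,2,3,4,5,6,7,8,9,10,11}

{1,2,3,4,5,6,7,8,9,10,11}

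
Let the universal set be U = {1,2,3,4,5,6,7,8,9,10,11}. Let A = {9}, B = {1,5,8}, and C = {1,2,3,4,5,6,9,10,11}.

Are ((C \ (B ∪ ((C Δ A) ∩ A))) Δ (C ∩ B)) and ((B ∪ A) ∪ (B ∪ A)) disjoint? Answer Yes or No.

No

C Δ A = {1,2,3,4,5,6,10,11}
(C Δ A) ∩ A = {}
B ∪ ((C Δ A) ∩ A) = {1,5,8}
C \ (B ∪ ((C Δ A) ∩ A)) = {2,3,4,6,9,10,11}
C ∩ B = {1,5}
(C \ (B ∪ ((C Δ A) ∩ A))) Δ (C ∩ B) = {1,2,3,4,5,6,9,10,11}
B ∪ A = {1,5,8,9}
(B ∪ A) ∪ (B ∪ A) = {1,5,8,9}
1 lies in both, so they are not disjoint.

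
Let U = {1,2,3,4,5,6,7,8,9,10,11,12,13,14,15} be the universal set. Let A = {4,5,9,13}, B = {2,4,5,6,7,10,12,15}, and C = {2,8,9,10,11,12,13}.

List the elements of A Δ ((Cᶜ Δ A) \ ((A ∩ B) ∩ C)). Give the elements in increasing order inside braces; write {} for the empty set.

{1,3,4,5,6,7,14,15}

Cᶜ = {1,3,4,5,6,7,14,15}
Cᶜ Δ A = {1,3,6,7,9,13,14,15}
A ∩ B = {4,5}
(A ∩ B) ∩ C = {}
(Cᶜ Δ A) \ ((A ∩ B) ∩ C) = {1,3,6,7,9,13,14,15}
A Δ ((Cᶜ Δ A) \ ((A ∩ B) ∩ C)) = {1,3,4,5,6,7,14,15}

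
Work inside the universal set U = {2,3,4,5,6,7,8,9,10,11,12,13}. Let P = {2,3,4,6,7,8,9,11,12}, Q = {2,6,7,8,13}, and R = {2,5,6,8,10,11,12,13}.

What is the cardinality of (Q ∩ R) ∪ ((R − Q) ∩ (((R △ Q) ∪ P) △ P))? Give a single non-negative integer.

6

Q ∩ R = {2,6,8,13}
R − Q = {5,10,11,12}
R △ Q = {5,7,10,11,12}
(R △ Q) ∪ P = {2,3,4,5,6,7,8,9,10,11,12}
((R △ Q) ∪ P) △ P = {5,10}
(R − Q) ∩ (((R △ Q) ∪ P) △ P) = {5,10}
(Q ∩ R) ∪ ((R − Q) ∩ (((R △ Q) ∪ P) △ P)) = {2,5,6,8,10,13}
|(Q ∩ R) ∪ ((R − Q) ∩ (((R △ Q) ∪ P) △ P))| = 6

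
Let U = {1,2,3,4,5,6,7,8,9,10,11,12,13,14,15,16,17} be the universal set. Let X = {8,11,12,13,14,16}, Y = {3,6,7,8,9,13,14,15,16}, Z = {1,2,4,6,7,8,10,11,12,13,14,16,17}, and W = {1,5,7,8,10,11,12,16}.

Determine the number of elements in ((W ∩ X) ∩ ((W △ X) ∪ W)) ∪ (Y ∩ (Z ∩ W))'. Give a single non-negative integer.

16

W ∩ X = {8,11,12,16}
W △ X = {1,5,7,10,13,14}
(W △ X) ∪ W = {1,5,7,8,10,11,12,13,14,16}
(W ∩ X) ∩ ((W △ X) ∪ W) = {8,11,12,16}
Z ∩ W = {1,7,8,10,11,12,16}
Y ∩ (Z ∩ W) = {7,8,16}
(Y ∩ (Z ∩ W))' = {1,2,3,4,5,6,9,10,11,12,13,14,15,17}
((W ∩ X) ∩ ((W △ X) ∪ W)) ∪ (Y ∩ (Z ∩ W))' = {1,2,3,4,5,6,8,9,10,11,12,13,14,15,16,17}
|((W ∩ X) ∩ ((W △ X) ∪ W)) ∪ (Y ∩ (Z ∩ W))'| = 16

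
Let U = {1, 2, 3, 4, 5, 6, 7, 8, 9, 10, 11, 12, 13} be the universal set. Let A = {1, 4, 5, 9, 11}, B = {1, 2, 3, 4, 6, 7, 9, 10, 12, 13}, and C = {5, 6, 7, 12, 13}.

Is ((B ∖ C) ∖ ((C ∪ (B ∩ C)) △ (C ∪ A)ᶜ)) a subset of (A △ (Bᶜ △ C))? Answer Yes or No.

B ∖ C = {1, 2, 3, 4, 9, 10}
B ∩ C = {6, 7, 12, 13}
C ∪ (B ∩ C) = {5, 6, 7, 12, 13}
C ∪ A = {1, 4, 5, 6, 7, 9, 11, 12, 13}
(C ∪ A)ᶜ = {2, 3, 8, 10}
(C ∪ (B ∩ C)) △ (C ∪ A)ᶜ = {2, 3, 5, 6, 7, 8, 10, 12, 13}
(B ∖ C) ∖ ((C ∪ (B ∩ C)) △ (C ∪ A)ᶜ) = {1, 4, 9}
Bᶜ = {5, 8, 11}
Bᶜ △ C = {6, 7, 8, 11, 12, 13}
A △ (Bᶜ △ C) = {1, 4, 5, 6, 7, 8, 9, 12, 13}
Every element of {1, 4, 9} is in {1, 4, 5, 6, 7, 8, 9, 12, 13}, so (B ∖ C) ∖ ((C ∪ (B ∩ C)) △ (C ∪ A)ᶜ) ⊆ A △ (Bᶜ △ C).

Yes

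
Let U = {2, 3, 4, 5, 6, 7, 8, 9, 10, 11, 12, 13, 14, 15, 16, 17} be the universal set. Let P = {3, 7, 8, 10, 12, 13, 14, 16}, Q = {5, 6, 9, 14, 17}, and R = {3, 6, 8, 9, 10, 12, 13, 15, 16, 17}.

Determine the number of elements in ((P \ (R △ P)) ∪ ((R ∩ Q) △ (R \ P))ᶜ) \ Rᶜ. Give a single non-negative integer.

R △ P = {6, 7, 9, 14, 15, 17}
P \ (R △ P) = {3, 8, 10, 12, 13, 16}
R ∩ Q = {6, 9, 17}
R \ P = {6, 9, 15, 17}
(R ∩ Q) △ (R \ P) = {15}
((R ∩ Q) △ (R \ P))ᶜ = {2, 3, 4, 5, 6, 7, 8, 9, 10, 11, 12, 13, 14, 16, 17}
(P \ (R △ P)) ∪ ((R ∩ Q) △ (R \ P))ᶜ = {2, 3, 4, 5, 6, 7, 8, 9, 10, 11, 12, 13, 14, 16, 17}
Rᶜ = {2, 4, 5, 7, 11, 14}
((P \ (R △ P)) ∪ ((R ∩ Q) △ (R \ P))ᶜ) \ Rᶜ = {3, 6, 8, 9, 10, 12, 13, 16, 17}
|((P \ (R △ P)) ∪ ((R ∩ Q) △ (R \ P))ᶜ) \ Rᶜ| = 9

9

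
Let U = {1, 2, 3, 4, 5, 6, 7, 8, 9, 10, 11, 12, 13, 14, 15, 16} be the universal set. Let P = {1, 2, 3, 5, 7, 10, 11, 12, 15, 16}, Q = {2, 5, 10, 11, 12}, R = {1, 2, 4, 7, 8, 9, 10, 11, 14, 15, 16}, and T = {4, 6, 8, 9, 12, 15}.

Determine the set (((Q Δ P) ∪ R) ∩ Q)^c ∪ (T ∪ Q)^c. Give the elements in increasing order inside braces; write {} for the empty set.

Q Δ P = {1, 3, 7, 15, 16}
(Q Δ P) ∪ R = {1, 2, 3, 4, 7, 8, 9, 10, 11, 14, 15, 16}
((Q Δ P) ∪ R) ∩ Q = {2, 10, 11}
(((Q Δ P) ∪ R) ∩ Q)^c = {1, 3, 4, 5, 6, 7, 8, 9, 12, 13, 14, 15, 16}
T ∪ Q = {2, 4, 5, 6, 8, 9, 10, 11, 12, 15}
(T ∪ Q)^c = {1, 3, 7, 13, 14, 16}
(((Q Δ P) ∪ R) ∩ Q)^c ∪ (T ∪ Q)^c = {1, 3, 4, 5, 6, 7, 8, 9, 12, 13, 14, 15, 16}

{1, 3, 4, 5, 6, 7, 8, 9, 12, 13, 14, 15, 16}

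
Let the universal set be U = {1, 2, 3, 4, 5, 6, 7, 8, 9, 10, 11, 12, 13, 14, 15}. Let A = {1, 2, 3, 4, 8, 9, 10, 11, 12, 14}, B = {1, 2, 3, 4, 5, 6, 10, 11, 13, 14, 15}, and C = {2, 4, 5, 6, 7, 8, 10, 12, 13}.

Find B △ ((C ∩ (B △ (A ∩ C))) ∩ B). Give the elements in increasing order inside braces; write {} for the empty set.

A ∩ C = {2, 4, 8, 10, 12}
B △ (A ∩ C) = {1, 3, 5, 6, 8, 11, 12, 13, 14, 15}
C ∩ (B △ (A ∩ C)) = {5, 6, 8, 12, 13}
(C ∩ (B △ (A ∩ C))) ∩ B = {5, 6, 13}
B △ ((C ∩ (B △ (A ∩ C))) ∩ B) = {1, 2, 3, 4, 10, 11, 14, 15}

{1, 2, 3, 4, 10, 11, 14, 15}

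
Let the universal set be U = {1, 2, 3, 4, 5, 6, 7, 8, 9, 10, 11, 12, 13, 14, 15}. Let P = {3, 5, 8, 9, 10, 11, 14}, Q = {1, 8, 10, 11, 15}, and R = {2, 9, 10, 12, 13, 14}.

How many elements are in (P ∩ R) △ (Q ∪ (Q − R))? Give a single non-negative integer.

6

P ∩ R = {9, 10, 14}
Q − R = {1, 8, 11, 15}
Q ∪ (Q − R) = {1, 8, 10, 11, 15}
(P ∩ R) △ (Q ∪ (Q − R)) = {1, 8, 9, 11, 14, 15}
|(P ∩ R) △ (Q ∪ (Q − R))| = 6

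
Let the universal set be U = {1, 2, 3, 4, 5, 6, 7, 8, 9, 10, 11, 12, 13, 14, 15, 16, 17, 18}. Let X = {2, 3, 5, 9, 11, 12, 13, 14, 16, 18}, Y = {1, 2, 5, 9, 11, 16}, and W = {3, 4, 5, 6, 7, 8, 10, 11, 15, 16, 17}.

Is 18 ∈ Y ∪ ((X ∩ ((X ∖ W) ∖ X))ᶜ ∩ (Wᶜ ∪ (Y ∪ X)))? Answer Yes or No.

18 ∈ X and 18 ∉ W, so 18 ∈ X ∖ W
18 ∈ (X ∖ W) and 18 ∈ X, so 18 ∉ (X ∖ W) ∖ X
18 ∈ X and 18 ∉ ((X ∖ W) ∖ X), so 18 ∉ X ∩ ((X ∖ W) ∖ X)
18 ∈ (X ∩ ((X ∖ W) ∖ X))ᶜ since 18 ∉ (X ∩ ((X ∖ W) ∖ X))
18 ∉ W, so 18 ∈ Wᶜ
18 ∉ Y and 18 ∈ X, so 18 ∈ Y ∪ X
18 ∈ Wᶜ and 18 ∈ (Y ∪ X), so 18 ∈ Wᶜ ∪ (Y ∪ X)
18 ∈ (X ∩ ((X ∖ W) ∖ X))ᶜ and 18 ∈ (Wᶜ ∪ (Y ∪ X)), so 18 ∈ (X ∩ ((X ∖ W) ∖ X))ᶜ ∩ (Wᶜ ∪ (Y ∪ X))
18 ∉ Y and 18 ∈ ((X ∩ ((X ∖ W) ∖ X))ᶜ ∩ (Wᶜ ∪ (Y ∪ X))), so 18 ∈ Y ∪ ((X ∩ ((X ∖ W) ∖ X))ᶜ ∩ (Wᶜ ∪ (Y ∪ X)))

Yes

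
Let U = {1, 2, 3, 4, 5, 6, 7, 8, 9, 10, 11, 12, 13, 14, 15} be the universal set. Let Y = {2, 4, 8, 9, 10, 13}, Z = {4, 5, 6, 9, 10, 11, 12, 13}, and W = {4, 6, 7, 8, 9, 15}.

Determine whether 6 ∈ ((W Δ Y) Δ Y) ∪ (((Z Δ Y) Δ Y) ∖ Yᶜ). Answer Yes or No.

6 ∈ W and 6 ∉ Y, so 6 ∈ W Δ Y
6 ∈ (W Δ Y) and 6 ∉ Y, so 6 ∈ (W Δ Y) Δ Y
6 ∈ Z and 6 ∉ Y, so 6 ∈ Z Δ Y
6 ∈ (Z Δ Y) and 6 ∉ Y, so 6 ∈ (Z Δ Y) Δ Y
6 ∉ Y, so 6 ∈ Yᶜ
6 ∈ ((Z Δ Y) Δ Y) and 6 ∈ Yᶜ, so 6 ∉ ((Z Δ Y) Δ Y) ∖ Yᶜ
6 ∈ ((W Δ Y) Δ Y) and 6 ∉ (((Z Δ Y) Δ Y) ∖ Yᶜ), so 6 ∈ ((W Δ Y) Δ Y) ∪ (((Z Δ Y) Δ Y) ∖ Yᶜ)

Yes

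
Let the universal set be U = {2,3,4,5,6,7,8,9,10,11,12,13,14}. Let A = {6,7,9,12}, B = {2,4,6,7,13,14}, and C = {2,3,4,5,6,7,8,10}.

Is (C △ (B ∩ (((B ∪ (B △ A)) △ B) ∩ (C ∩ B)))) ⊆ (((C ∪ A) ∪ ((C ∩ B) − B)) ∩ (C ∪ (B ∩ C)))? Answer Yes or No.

B △ A = {2,4,9,12,13,14}
B ∪ (B △ A) = {2,4,6,7,9,12,13,14}
(B ∪ (B △ A)) △ B = {9,12}
C ∩ B = {2,4,6,7}
((B ∪ (B △ A)) △ B) ∩ (C ∩ B) = {}
B ∩ (((B ∪ (B △ A)) △ B) ∩ (C ∩ B)) = {}
C △ (B ∩ (((B ∪ (B △ A)) △ B) ∩ (C ∩ B))) = {2,3,4,5,6,7,8,10}
C ∪ A = {2,3,4,5,6,7,8,9,10,12}
(C ∩ B) − B = {}
(C ∪ A) ∪ ((C ∩ B) − B) = {2,3,4,5,6,7,8,9,10,12}
B ∩ C = {2,4,6,7}
C ∪ (B ∩ C) = {2,3,4,5,6,7,8,10}
((C ∪ A) ∪ ((C ∩ B) − B)) ∩ (C ∪ (B ∩ C)) = {2,3,4,5,6,7,8,10}
Every element of {2,3,4,5,6,7,8,10} is in {2,3,4,5,6,7,8,10}, so C △ (B ∩ (((B ∪ (B △ A)) △ B) ∩ (C ∩ B))) ⊆ ((C ∪ A) ∪ ((C ∩ B) − B)) ∩ (C ∪ (B ∩ C)).

Yes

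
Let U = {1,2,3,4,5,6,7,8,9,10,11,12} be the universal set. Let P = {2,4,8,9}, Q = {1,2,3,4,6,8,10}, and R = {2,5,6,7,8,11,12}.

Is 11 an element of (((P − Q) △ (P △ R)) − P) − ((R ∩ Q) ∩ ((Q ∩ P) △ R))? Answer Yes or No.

Yes

11 ∉ P and 11 ∉ Q, so 11 ∉ P − Q
11 ∉ P and 11 ∈ R, so 11 ∈ P △ R
11 ∉ (P − Q) and 11 ∈ (P △ R), so 11 ∈ (P − Q) △ (P △ R)
11 ∈ ((P − Q) △ (P △ R)) and 11 ∉ P, so 11 ∈ ((P − Q) △ (P △ R)) − P
11 ∈ R and 11 ∉ Q, so 11 ∉ R ∩ Q
11 ∉ Q and 11 ∉ P, so 11 ∉ Q ∩ P
11 ∉ (Q ∩ P) and 11 ∈ R, so 11 ∈ (Q ∩ P) △ R
11 ∉ (R ∩ Q) and 11 ∈ ((Q ∩ P) △ R), so 11 ∉ (R ∩ Q) ∩ ((Q ∩ P) △ R)
11 ∈ (((P − Q) △ (P △ R)) − P) and 11 ∉ ((R ∩ Q) ∩ ((Q ∩ P) △ R)), so 11 ∈ (((P − Q) △ (P △ R)) − P) − ((R ∩ Q) ∩ ((Q ∩ P) △ R))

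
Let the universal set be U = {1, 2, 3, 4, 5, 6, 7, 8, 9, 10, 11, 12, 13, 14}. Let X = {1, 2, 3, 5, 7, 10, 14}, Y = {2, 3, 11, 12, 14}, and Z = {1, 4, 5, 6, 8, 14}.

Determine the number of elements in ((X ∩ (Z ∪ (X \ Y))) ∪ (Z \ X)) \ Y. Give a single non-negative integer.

X \ Y = {1, 5, 7, 10}
Z ∪ (X \ Y) = {1, 4, 5, 6, 7, 8, 10, 14}
X ∩ (Z ∪ (X \ Y)) = {1, 5, 7, 10, 14}
Z \ X = {4, 6, 8}
(X ∩ (Z ∪ (X \ Y))) ∪ (Z \ X) = {1, 4, 5, 6, 7, 8, 10, 14}
((X ∩ (Z ∪ (X \ Y))) ∪ (Z \ X)) \ Y = {1, 4, 5, 6, 7, 8, 10}
|((X ∩ (Z ∪ (X \ Y))) ∪ (Z \ X)) \ Y| = 7

7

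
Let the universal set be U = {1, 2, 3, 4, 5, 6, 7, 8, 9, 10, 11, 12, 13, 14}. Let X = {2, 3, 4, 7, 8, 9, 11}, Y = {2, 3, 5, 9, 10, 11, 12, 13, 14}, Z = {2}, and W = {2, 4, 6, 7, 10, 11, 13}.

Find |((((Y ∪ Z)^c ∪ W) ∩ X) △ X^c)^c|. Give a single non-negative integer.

Y ∪ Z = {2, 3, 5, 9, 10, 11, 12, 13, 14}
(Y ∪ Z)^c = {1, 4, 6, 7, 8}
(Y ∪ Z)^c ∪ W = {1, 2, 4, 6, 7, 8, 10, 11, 13}
((Y ∪ Z)^c ∪ W) ∩ X = {2, 4, 7, 8, 11}
X^c = {1, 5, 6, 10, 12, 13, 14}
(((Y ∪ Z)^c ∪ W) ∩ X) △ X^c = {1, 2, 4, 5, 6, 7, 8, 10, 11, 12, 13, 14}
((((Y ∪ Z)^c ∪ W) ∩ X) △ X^c)^c = {3, 9}
|((((Y ∪ Z)^c ∪ W) ∩ X) △ X^c)^c| = 2

2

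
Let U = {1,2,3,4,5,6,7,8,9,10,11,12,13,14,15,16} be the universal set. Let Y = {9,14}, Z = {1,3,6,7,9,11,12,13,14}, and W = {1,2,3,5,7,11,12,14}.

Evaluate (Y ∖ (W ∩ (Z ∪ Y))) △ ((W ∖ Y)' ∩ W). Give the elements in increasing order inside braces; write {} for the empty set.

Z ∪ Y = {1,3,6,7,9,11,12,13,14}
W ∩ (Z ∪ Y) = {1,3,7,11,12,14}
Y ∖ (W ∩ (Z ∪ Y)) = {9}
W ∖ Y = {1,2,3,5,7,11,12}
(W ∖ Y)' = {4,6,8,9,10,13,14,15,16}
(W ∖ Y)' ∩ W = {14}
(Y ∖ (W ∩ (Z ∪ Y))) △ ((W ∖ Y)' ∩ W) = {9,14}

{9,14}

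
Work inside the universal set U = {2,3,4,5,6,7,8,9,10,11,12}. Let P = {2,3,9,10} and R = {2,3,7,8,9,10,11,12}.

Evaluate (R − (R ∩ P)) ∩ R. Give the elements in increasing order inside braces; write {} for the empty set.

{7,8,11,12}

R ∩ P = {2,3,9,10}
R − (R ∩ P) = {7,8,11,12}
(R − (R ∩ P)) ∩ R = {7,8,11,12}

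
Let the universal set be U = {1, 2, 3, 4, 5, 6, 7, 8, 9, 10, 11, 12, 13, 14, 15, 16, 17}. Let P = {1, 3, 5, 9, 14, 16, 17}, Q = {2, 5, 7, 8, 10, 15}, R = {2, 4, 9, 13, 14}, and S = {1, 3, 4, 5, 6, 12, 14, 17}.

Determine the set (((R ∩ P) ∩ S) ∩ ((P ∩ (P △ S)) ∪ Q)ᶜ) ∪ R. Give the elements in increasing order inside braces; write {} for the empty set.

R ∩ P = {9, 14}
(R ∩ P) ∩ S = {14}
P △ S = {4, 6, 9, 12, 16}
P ∩ (P △ S) = {9, 16}
(P ∩ (P △ S)) ∪ Q = {2, 5, 7, 8, 9, 10, 15, 16}
((P ∩ (P △ S)) ∪ Q)ᶜ = {1, 3, 4, 6, 11, 12, 13, 14, 17}
((R ∩ P) ∩ S) ∩ ((P ∩ (P △ S)) ∪ Q)ᶜ = {14}
(((R ∩ P) ∩ S) ∩ ((P ∩ (P △ S)) ∪ Q)ᶜ) ∪ R = {2, 4, 9, 13, 14}

{2, 4, 9, 13, 14}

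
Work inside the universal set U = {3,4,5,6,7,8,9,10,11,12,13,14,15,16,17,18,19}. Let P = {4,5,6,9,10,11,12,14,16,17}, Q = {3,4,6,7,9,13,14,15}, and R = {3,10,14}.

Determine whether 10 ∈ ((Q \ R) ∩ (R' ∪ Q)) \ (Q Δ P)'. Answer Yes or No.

No

10 ∉ Q and 10 ∈ R, so 10 ∉ Q \ R
10 ∈ R, so 10 ∉ R'
10 ∉ R' and 10 ∉ Q, so 10 ∉ R' ∪ Q
10 ∉ (Q \ R) and 10 ∉ (R' ∪ Q), so 10 ∉ (Q \ R) ∩ (R' ∪ Q)
10 ∉ Q and 10 ∈ P, so 10 ∈ Q Δ P
10 ∉ (Q Δ P)' since 10 ∈ (Q Δ P)
10 ∉ ((Q \ R) ∩ (R' ∪ Q)) and 10 ∉ (Q Δ P)', so 10 ∉ ((Q \ R) ∩ (R' ∪ Q)) \ (Q Δ P)'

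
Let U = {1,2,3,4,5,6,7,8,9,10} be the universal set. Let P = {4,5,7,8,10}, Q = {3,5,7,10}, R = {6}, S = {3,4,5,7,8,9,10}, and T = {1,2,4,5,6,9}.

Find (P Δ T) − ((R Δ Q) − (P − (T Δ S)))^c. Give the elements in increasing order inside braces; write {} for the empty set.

P Δ T = {1,2,6,7,8,9,10}
R Δ Q = {3,5,6,7,10}
T Δ S = {1,2,3,6,7,8,10}
P − (T Δ S) = {4,5}
(R Δ Q) − (P − (T Δ S)) = {3,6,7,10}
((R Δ Q) − (P − (T Δ S)))^c = {1,2,4,5,8,9}
(P Δ T) − ((R Δ Q) − (P − (T Δ S)))^c = {6,7,10}

{6,7,10}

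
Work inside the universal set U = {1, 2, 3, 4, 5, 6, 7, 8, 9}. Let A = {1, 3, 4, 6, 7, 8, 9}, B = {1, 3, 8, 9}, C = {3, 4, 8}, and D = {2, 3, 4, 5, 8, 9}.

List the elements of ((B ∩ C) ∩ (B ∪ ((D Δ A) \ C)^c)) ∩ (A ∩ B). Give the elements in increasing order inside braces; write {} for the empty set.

B ∩ C = {3, 8}
D Δ A = {1, 2, 5, 6, 7}
(D Δ A) \ C = {1, 2, 5, 6, 7}
((D Δ A) \ C)^c = {3, 4, 8, 9}
B ∪ ((D Δ A) \ C)^c = {1, 3, 4, 8, 9}
(B ∩ C) ∩ (B ∪ ((D Δ A) \ C)^c) = {3, 8}
A ∩ B = {1, 3, 8, 9}
((B ∩ C) ∩ (B ∪ ((D Δ A) \ C)^c)) ∩ (A ∩ B) = {3, 8}

{3, 8}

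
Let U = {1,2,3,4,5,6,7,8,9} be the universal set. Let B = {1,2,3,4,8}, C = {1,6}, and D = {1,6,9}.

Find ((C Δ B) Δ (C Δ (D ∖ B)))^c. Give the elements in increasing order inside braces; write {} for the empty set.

{5,7}

C Δ B = {2,3,4,6,8}
D ∖ B = {6,9}
C Δ (D ∖ B) = {1,9}
(C Δ B) Δ (C Δ (D ∖ B)) = {1,2,3,4,6,8,9}
((C Δ B) Δ (C Δ (D ∖ B)))^c = {5,7}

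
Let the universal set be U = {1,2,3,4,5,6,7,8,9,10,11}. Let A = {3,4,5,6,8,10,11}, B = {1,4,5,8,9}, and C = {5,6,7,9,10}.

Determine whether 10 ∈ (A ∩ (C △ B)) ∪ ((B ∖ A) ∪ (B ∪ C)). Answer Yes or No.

Yes

10 ∈ C and 10 ∉ B, so 10 ∈ C △ B
10 ∈ A and 10 ∈ (C △ B), so 10 ∈ A ∩ (C △ B)
10 ∉ B and 10 ∈ A, so 10 ∉ B ∖ A
10 ∉ B and 10 ∈ C, so 10 ∈ B ∪ C
10 ∉ (B ∖ A) and 10 ∈ (B ∪ C), so 10 ∈ (B ∖ A) ∪ (B ∪ C)
10 ∈ (A ∩ (C △ B)) and 10 ∈ ((B ∖ A) ∪ (B ∪ C)), so 10 ∈ (A ∩ (C △ B)) ∪ ((B ∖ A) ∪ (B ∪ C))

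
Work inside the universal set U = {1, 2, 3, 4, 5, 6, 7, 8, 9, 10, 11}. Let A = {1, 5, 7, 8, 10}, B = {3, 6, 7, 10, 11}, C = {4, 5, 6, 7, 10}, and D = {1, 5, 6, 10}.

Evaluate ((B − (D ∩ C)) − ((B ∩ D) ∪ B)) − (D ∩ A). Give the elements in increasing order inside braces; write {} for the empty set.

{}

D ∩ C = {5, 6, 10}
B − (D ∩ C) = {3, 7, 11}
B ∩ D = {6, 10}
(B ∩ D) ∪ B = {3, 6, 7, 10, 11}
(B − (D ∩ C)) − ((B ∩ D) ∪ B) = {}
D ∩ A = {1, 5, 10}
((B − (D ∩ C)) − ((B ∩ D) ∪ B)) − (D ∩ A) = {}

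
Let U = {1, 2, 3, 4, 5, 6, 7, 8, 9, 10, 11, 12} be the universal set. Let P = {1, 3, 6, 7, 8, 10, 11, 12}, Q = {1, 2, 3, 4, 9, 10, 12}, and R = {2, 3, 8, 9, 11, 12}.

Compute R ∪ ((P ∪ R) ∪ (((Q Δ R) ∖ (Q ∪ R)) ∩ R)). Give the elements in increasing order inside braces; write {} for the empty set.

P ∪ R = {1, 2, 3, 6, 7, 8, 9, 10, 11, 12}
Q Δ R = {1, 4, 8, 10, 11}
Q ∪ R = {1, 2, 3, 4, 8, 9, 10, 11, 12}
(Q Δ R) ∖ (Q ∪ R) = {}
((Q Δ R) ∖ (Q ∪ R)) ∩ R = {}
(P ∪ R) ∪ (((Q Δ R) ∖ (Q ∪ R)) ∩ R) = {1, 2, 3, 6, 7, 8, 9, 10, 11, 12}
R ∪ ((P ∪ R) ∪ (((Q Δ R) ∖ (Q ∪ R)) ∩ R)) = {1, 2, 3, 6, 7, 8, 9, 10, 11, 12}

{1, 2, 3, 6, 7, 8, 9, 10, 11, 12}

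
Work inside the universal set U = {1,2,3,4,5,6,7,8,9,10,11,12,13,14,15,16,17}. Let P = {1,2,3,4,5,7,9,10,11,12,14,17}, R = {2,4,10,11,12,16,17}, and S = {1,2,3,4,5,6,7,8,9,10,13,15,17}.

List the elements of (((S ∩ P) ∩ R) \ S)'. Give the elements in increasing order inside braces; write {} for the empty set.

{1,2,3,4,5,6,7,8,9,10,11,12,13,14,15,16,17}

S ∩ P = {1,2,3,4,5,7,9,10,17}
(S ∩ P) ∩ R = {2,4,10,17}
((S ∩ P) ∩ R) \ S = {}
(((S ∩ P) ∩ R) \ S)' = {1,2,3,4,5,6,7,8,9,10,11,12,13,14,15,16,17}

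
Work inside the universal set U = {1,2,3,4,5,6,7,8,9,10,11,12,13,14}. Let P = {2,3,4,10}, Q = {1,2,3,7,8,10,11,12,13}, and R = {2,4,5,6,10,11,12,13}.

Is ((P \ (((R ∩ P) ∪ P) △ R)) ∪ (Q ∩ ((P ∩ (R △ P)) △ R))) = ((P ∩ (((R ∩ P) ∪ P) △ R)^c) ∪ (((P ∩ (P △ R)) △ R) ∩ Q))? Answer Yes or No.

R ∩ P = {2,4,10}
(R ∩ P) ∪ P = {2,3,4,10}
((R ∩ P) ∪ P) △ R = {3,5,6,11,12,13}
P \ (((R ∩ P) ∪ P) △ R) = {2,4,10}
R △ P = {3,5,6,11,12,13}
P ∩ (R △ P) = {3}
(P ∩ (R △ P)) △ R = {2,3,4,5,6,10,11,12,13}
Q ∩ ((P ∩ (R △ P)) △ R) = {2,3,10,11,12,13}
(P \ (((R ∩ P) ∪ P) △ R)) ∪ (Q ∩ ((P ∩ (R △ P)) △ R)) = {2,3,4,10,11,12,13}
(((R ∩ P) ∪ P) △ R)^c = {1,2,4,7,8,9,10,14}
P ∩ (((R ∩ P) ∪ P) △ R)^c = {2,4,10}
P △ R = {3,5,6,11,12,13}
P ∩ (P △ R) = {3}
(P ∩ (P △ R)) △ R = {2,3,4,5,6,10,11,12,13}
((P ∩ (P △ R)) △ R) ∩ Q = {2,3,10,11,12,13}
(P ∩ (((R ∩ P) ∪ P) △ R)^c) ∪ (((P ∩ (P △ R)) △ R) ∩ Q) = {2,3,4,10,11,12,13}
Both equal {2,3,4,10,11,12,13}, so (P \ (((R ∩ P) ∪ P) △ R)) ∪ (Q ∩ ((P ∩ (R △ P)) △ R)) = (P ∩ (((R ∩ P) ∪ P) △ R)^c) ∪ (((P ∩ (P △ R)) △ R) ∩ Q).

Yes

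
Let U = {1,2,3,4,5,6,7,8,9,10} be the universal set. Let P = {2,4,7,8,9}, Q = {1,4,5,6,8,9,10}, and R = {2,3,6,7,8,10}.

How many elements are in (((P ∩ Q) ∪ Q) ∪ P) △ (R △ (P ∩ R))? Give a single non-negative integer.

8

P ∩ Q = {4,8,9}
(P ∩ Q) ∪ Q = {1,4,5,6,8,9,10}
((P ∩ Q) ∪ Q) ∪ P = {1,2,4,5,6,7,8,9,10}
P ∩ R = {2,7,8}
R △ (P ∩ R) = {3,6,10}
(((P ∩ Q) ∪ Q) ∪ P) △ (R △ (P ∩ R)) = {1,2,3,4,5,7,8,9}
|(((P ∩ Q) ∪ Q) ∪ P) △ (R △ (P ∩ R))| = 8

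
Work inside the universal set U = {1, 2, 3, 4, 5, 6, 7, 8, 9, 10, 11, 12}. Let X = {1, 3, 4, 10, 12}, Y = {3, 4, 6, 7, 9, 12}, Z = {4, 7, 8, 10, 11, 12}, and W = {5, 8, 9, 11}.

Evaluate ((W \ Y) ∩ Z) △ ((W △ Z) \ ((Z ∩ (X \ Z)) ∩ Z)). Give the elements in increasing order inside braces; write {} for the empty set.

{4, 5, 7, 8, 9, 10, 11, 12}

W \ Y = {5, 8, 11}
(W \ Y) ∩ Z = {8, 11}
W △ Z = {4, 5, 7, 9, 10, 12}
X \ Z = {1, 3}
Z ∩ (X \ Z) = {}
(Z ∩ (X \ Z)) ∩ Z = {}
(W △ Z) \ ((Z ∩ (X \ Z)) ∩ Z) = {4, 5, 7, 9, 10, 12}
((W \ Y) ∩ Z) △ ((W △ Z) \ ((Z ∩ (X \ Z)) ∩ Z)) = {4, 5, 7, 8, 9, 10, 11, 12}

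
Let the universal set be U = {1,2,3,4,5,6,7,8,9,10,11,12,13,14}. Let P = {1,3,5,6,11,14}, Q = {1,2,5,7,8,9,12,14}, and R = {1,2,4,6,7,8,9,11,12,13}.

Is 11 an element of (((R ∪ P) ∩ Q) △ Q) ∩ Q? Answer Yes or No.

No

11 ∈ R and 11 ∈ P, so 11 ∈ R ∪ P
11 ∈ (R ∪ P) and 11 ∉ Q, so 11 ∉ (R ∪ P) ∩ Q
11 ∉ ((R ∪ P) ∩ Q) and 11 ∉ Q, so 11 ∉ ((R ∪ P) ∩ Q) △ Q
11 ∉ (((R ∪ P) ∩ Q) △ Q) and 11 ∉ Q, so 11 ∉ (((R ∪ P) ∩ Q) △ Q) ∩ Q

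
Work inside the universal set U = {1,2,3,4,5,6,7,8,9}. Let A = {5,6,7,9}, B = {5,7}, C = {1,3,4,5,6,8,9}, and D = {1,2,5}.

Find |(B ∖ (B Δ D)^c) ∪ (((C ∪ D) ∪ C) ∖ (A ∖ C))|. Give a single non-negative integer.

B Δ D = {1,2,7}
(B Δ D)^c = {3,4,5,6,8,9}
B ∖ (B Δ D)^c = {7}
C ∪ D = {1,2,3,4,5,6,8,9}
(C ∪ D) ∪ C = {1,2,3,4,5,6,8,9}
A ∖ C = {7}
((C ∪ D) ∪ C) ∖ (A ∖ C) = {1,2,3,4,5,6,8,9}
(B ∖ (B Δ D)^c) ∪ (((C ∪ D) ∪ C) ∖ (A ∖ C)) = {1,2,3,4,5,6,7,8,9}
|(B ∖ (B Δ D)^c) ∪ (((C ∪ D) ∪ C) ∖ (A ∖ C))| = 9

9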